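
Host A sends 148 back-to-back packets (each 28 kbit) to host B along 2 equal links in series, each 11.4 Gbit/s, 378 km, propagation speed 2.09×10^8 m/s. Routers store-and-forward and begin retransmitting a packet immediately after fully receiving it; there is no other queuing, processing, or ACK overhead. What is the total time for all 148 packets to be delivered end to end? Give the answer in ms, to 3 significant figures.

Per-hop transmission t_tx = L/R = 28000/11400000000 = 0.00245614 ms.
Per-hop propagation t_prop = 378000/209000000 = 1.80861 ms.
Pipeline fill: first packet needs 2·t_tx to clear all hops; remaining 147 packets each add one t_tx.
Total = (2+148-1)·t_tx + 2·t_prop = 149·0.00245614 + 2·1.80861 = 3.98 ms.

3.98 ms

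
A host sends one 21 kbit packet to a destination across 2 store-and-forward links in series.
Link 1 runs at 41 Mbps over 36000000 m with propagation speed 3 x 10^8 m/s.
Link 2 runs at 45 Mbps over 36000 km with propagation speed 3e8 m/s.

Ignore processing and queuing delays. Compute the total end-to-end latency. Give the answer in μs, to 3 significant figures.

241000 μs

L = 21000 bits.
Transmission delays (L/R per hop): 512.195, 466.667 μs; sum = 978.862 μs.
Propagation delays (d/s per hop): 120000, 120000 μs; sum = 240000 μs.
End-to-end = 241000 μs.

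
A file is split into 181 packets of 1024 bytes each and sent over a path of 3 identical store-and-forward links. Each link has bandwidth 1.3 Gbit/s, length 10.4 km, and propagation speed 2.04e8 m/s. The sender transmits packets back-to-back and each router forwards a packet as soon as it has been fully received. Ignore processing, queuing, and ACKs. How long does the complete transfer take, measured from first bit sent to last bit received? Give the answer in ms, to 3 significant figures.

Per-hop transmission t_tx = L/R = 8192/1300000000 = 0.00630154 ms.
Per-hop propagation t_prop = 10400/204000000 = 0.0509804 ms.
Pipeline fill: first packet needs 3·t_tx to clear all hops; remaining 180 packets each add one t_tx.
Total = (3+181-1)·t_tx + 3·t_prop = 183·0.00630154 + 3·0.0509804 = 1.31 ms.

1.31 ms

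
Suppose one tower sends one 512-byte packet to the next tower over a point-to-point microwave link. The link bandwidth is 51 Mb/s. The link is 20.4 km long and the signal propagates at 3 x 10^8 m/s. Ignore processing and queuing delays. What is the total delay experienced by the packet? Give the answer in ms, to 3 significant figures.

0.148 ms

L = 512 × 8 = 4096 bits.
Transmission delay = L/R = 4096 / 51000000 = 0.0803137 ms.
Propagation delay = d/s = 20400 m / 300000000 m/s = 0.068 ms.
Total = 0.148 ms.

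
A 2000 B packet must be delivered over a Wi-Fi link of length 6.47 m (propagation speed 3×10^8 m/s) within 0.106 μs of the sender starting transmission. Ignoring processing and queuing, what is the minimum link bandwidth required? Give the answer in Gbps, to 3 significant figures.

189 Gbps

L = 16000 bits.
Propagation delay = 6.47 / 300000000 = 0.0215667 μs.
Transmission budget = 0.106 − 0.0215667 = 0.0844333 μs.
R ≥ L / t_tx = 16000 bits / 8.44333e-08 s = 189 Gbps.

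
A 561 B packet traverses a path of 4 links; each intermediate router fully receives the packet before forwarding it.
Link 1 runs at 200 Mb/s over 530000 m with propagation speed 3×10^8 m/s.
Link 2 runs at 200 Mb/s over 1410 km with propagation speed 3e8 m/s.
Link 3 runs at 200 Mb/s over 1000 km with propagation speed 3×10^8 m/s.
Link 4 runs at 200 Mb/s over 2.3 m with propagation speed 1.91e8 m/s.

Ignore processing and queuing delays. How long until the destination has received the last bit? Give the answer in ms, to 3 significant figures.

9.89 ms

L = 561 × 8 = 4488 bits.
Transmission delay per hop = L/R = 4488/200000000 = 0.02244 ms; 4 hops → 0.08976 ms.
Propagation delays (d/s per hop): 1.76667, 4.7, 3.33333, 1.20419e-05 ms; sum = 9.80001 ms.
End-to-end = 9.89 ms.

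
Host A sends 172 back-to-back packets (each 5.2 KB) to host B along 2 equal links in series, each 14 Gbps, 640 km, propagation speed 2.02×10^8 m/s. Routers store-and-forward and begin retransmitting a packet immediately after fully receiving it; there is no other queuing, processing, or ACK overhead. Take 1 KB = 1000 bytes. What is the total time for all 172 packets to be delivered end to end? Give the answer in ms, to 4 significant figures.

6.851 ms

Per-hop transmission t_tx = L/R = 41600/14000000000 = 0.00297143 ms.
Per-hop propagation t_prop = 640000/202000000 = 3.16832 ms.
Pipeline fill: first packet needs 2·t_tx to clear all hops; remaining 171 packets each add one t_tx.
Total = (2+172-1)·t_tx + 2·t_prop = 173·0.00297143 + 2·3.16832 = 6.851 ms.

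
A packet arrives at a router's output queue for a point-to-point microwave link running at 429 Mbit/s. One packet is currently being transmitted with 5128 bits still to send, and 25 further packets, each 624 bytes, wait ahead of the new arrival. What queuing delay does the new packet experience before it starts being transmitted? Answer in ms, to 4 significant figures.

Each queued packet: L/R = 4992/429000000 = 0.0116364 ms.
25 queued → 0.290909 ms.
Plus remaining 5128 bits of current packet: 0.0119534 ms.
Queuing delay = 0.3029 ms.

0.3029 ms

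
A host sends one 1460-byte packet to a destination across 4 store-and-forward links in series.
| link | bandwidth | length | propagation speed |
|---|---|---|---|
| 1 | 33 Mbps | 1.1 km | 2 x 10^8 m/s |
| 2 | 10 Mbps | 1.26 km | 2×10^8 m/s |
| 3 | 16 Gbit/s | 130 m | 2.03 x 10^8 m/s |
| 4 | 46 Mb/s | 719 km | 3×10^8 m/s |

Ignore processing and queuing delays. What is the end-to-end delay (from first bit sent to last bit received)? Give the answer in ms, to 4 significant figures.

L = 1460 × 8 = 11680 bits.
Transmission delays (L/R per hop): 0.353939, 1.168, 0.00073, 0.253913 ms; sum = 1.77658 ms.
Propagation delays (d/s per hop): 0.0055, 0.0063, 0.000640394, 2.39667 ms; sum = 2.40911 ms.
End-to-end = 4.186 ms.

4.186 ms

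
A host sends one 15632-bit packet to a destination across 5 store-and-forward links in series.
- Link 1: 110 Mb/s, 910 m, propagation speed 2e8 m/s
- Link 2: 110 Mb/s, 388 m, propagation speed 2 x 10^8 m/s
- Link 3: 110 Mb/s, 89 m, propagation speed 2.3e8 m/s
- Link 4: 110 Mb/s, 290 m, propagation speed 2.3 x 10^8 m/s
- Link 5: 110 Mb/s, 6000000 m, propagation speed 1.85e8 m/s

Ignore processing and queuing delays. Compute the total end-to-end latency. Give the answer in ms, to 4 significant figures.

Transmission delay per hop = L/R = 15632/110000000 = 0.142109 ms; 5 hops → 0.710545 ms.
Propagation delays (d/s per hop): 0.00455, 0.00194, 0.000386957, 0.00126087, 32.4324 ms; sum = 32.4406 ms.
End-to-end = 33.15 ms.

33.15 ms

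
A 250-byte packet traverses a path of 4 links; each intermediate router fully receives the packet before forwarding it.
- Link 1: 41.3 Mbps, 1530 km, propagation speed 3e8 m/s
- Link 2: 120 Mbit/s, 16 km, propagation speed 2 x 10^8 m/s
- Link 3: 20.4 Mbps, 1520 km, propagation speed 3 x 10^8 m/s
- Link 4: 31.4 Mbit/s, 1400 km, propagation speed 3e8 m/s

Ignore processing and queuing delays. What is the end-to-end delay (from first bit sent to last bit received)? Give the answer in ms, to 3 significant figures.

L = 250 × 8 = 2000 bits.
Transmission delays (L/R per hop): 0.0484262, 0.0166667, 0.0980392, 0.0636943 ms; sum = 0.226826 ms.
Propagation delays (d/s per hop): 5.1, 0.08, 5.06667, 4.66667 ms; sum = 14.9133 ms.
End-to-end = 15.1 ms.

15.1 ms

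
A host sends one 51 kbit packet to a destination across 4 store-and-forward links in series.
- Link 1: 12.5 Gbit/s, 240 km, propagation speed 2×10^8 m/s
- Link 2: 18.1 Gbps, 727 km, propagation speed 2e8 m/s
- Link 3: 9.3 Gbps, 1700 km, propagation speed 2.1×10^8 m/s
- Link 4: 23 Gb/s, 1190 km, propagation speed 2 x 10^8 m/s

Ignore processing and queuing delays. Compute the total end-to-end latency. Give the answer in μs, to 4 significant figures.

18890 μs

L = 51000 bits.
Transmission delays (L/R per hop): 4.08, 2.81768, 5.48387, 2.21739 μs; sum = 14.5989 μs.
Propagation delays (d/s per hop): 1200, 3635, 8095.24, 5950 μs; sum = 18880.2 μs.
End-to-end = 18890 μs.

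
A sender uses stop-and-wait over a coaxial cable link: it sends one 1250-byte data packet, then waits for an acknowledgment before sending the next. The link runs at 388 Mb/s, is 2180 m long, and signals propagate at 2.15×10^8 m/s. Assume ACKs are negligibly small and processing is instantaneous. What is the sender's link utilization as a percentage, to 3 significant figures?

56.0 %

t_tx = L/R = 10000/388000000 = 2.57732e-05 s.
t_prop = 2180/215000000 = 1.01395e-05 s; RTT = 2.02791e-05 s.
Cycle = t_tx + RTT = 4.60523e-05 s.
Utilization = t_tx / cycle = 2.57732e-05/4.60523e-05 = 56.0 %.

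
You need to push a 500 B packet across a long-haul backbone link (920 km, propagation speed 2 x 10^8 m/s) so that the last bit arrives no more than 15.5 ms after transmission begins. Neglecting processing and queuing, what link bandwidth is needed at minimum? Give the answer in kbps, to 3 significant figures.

367 kbps

L = 4000 bits.
Propagation delay = 920000 / 200000000 = 4.6 ms.
Transmission budget = 15.5 − 4.6 = 10.9 ms.
R ≥ L / t_tx = 4000 bits / 0.0109 s = 367 kbps.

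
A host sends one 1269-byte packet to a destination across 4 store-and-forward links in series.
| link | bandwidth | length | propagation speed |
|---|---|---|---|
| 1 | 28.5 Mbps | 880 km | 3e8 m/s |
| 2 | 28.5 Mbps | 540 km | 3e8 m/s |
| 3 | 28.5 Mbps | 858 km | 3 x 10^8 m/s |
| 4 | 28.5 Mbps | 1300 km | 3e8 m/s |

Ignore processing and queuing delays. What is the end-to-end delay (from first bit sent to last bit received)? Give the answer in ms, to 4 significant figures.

L = 1269 × 8 = 10152 bits.
Transmission delay per hop = L/R = 10152/28500000 = 0.356211 ms; 4 hops → 1.42484 ms.
Propagation delays (d/s per hop): 2.93333, 1.8, 2.86, 4.33333 ms; sum = 11.9267 ms.
End-to-end = 13.35 ms.

13.35 ms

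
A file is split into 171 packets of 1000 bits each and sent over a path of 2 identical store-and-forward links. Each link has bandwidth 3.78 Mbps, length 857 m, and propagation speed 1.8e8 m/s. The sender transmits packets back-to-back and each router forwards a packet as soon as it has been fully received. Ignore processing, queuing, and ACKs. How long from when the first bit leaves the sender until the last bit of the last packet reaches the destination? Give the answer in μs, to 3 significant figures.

45500 μs

Per-hop transmission t_tx = L/R = 1000/3780000 = 264.55 μs.
Per-hop propagation t_prop = 857/180000000 = 4.76111 μs.
Pipeline fill: first packet needs 2·t_tx to clear all hops; remaining 170 packets each add one t_tx.
Total = (2+171-1)·t_tx + 2·t_prop = 172·264.55 + 2·4.76111 = 45500 μs.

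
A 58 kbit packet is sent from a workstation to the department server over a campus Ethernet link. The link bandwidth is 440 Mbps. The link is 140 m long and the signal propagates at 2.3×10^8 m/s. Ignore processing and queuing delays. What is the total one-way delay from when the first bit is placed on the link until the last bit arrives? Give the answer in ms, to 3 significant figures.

0.132 ms

L = 58000 bits.
Transmission delay = L/R = 58000 / 440000000 = 0.131818 ms.
Propagation delay = d/s = 140 m / 2.3e+08 m/s = 0.000608696 ms.
Total = 0.132 ms.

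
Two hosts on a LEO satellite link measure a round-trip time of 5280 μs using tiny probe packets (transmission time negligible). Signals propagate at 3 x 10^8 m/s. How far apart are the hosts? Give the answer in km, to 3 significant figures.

One-way propagation = RTT/2 = 2640 μs.
d = s × t = 300000000 × 0.00264 = 792 km.

792 km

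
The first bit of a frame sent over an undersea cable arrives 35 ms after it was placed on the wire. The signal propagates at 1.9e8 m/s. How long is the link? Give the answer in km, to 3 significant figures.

6650 km

d = s × t_prop = 190000000 × 0.035 = 6650 km.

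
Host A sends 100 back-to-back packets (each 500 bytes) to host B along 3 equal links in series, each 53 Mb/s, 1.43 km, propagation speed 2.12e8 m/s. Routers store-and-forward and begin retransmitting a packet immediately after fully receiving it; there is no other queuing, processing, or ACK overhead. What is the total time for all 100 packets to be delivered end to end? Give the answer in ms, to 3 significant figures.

Per-hop transmission t_tx = L/R = 4000/53000000 = 0.0754717 ms.
Per-hop propagation t_prop = 1430/212000000 = 0.00674528 ms.
Pipeline fill: first packet needs 3·t_tx to clear all hops; remaining 99 packets each add one t_tx.
Total = (3+100-1)·t_tx + 3·t_prop = 102·0.0754717 + 3·0.00674528 = 7.72 ms.

7.72 ms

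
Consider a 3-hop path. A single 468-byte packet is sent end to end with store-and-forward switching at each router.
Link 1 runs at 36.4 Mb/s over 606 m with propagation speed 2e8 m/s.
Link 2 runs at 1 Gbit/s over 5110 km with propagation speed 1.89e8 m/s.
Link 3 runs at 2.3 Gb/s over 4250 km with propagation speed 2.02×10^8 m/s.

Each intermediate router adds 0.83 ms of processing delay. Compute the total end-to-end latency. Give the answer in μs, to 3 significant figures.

L = 468 × 8 = 3744 bits.
Transmission delays (L/R per hop): 102.857, 3.744, 1.62783 μs; sum = 108.229 μs.
Propagation delays (d/s per hop): 3.03, 27037, 21039.6 μs; sum = 48079.7 μs.
Processing at 2 router(s): 2 × 0.83 ms = 1660 μs.
End-to-end = 49800 μs.

49800 μs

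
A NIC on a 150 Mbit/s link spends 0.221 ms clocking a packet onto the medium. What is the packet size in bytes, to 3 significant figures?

L = R × t_tx = 150000000 b/s × 0.000221 s = 33150 bits.
In bytes: 33150 / 8 = 4140 bytes.

4140 bytes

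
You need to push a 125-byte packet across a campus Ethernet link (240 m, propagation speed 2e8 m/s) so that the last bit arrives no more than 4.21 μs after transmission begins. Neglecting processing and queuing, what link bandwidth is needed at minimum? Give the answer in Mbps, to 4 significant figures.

332.2 Mbps

L = 1000 bits.
Propagation delay = 240 / 200000000 = 1.2 μs.
Transmission budget = 4.21 − 1.2 = 3.01 μs.
R ≥ L / t_tx = 1000 bits / 3.01e-06 s = 332.2 Mbps.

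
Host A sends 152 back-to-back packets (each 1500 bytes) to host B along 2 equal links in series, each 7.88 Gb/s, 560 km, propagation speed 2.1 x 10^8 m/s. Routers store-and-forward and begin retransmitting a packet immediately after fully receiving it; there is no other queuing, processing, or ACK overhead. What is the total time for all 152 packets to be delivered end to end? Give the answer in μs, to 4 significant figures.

Per-hop transmission t_tx = L/R = 12000/7880000000 = 1.52284 μs.
Per-hop propagation t_prop = 560000/210000000 = 2666.67 μs.
Pipeline fill: first packet needs 2·t_tx to clear all hops; remaining 151 packets each add one t_tx.
Total = (2+152-1)·t_tx + 2·t_prop = 153·1.52284 + 2·2666.67 = 5566 μs.

5566 μs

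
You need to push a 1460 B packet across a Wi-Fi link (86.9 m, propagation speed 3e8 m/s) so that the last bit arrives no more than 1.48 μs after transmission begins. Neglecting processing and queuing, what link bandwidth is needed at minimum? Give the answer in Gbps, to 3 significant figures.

L = 11680 bits.
Propagation delay = 86.9 / 300000000 = 0.289667 μs.
Transmission budget = 1.48 − 0.289667 = 1.19033 μs.
R ≥ L / t_tx = 11680 bits / 1.19033e-06 s = 9.81 Gbps.

9.81 Gbps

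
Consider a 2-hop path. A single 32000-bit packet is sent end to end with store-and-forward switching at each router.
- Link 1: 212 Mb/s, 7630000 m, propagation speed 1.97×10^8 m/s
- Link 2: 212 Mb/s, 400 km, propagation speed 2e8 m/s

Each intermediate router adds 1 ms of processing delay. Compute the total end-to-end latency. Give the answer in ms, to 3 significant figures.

Transmission delay per hop = L/R = 32000/212000000 = 0.150943 ms; 2 hops → 0.301887 ms.
Propagation delays (d/s per hop): 38.731, 2 ms; sum = 40.731 ms.
Processing at 1 router(s): 1 × 1 ms = 1 ms.
End-to-end = 42.0 ms.

42.0 ms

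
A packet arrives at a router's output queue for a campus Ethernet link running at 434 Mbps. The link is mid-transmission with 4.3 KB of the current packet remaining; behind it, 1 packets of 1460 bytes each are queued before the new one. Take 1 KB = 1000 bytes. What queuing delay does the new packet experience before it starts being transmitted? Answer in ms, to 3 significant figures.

Each queued packet: L/R = 11680/434000000 = 0.0269124 ms.
1 queued → 0.0269124 ms.
Plus remaining 34400 bits of current packet: 0.0792627 ms.
Queuing delay = 0.106 ms.

0.106 ms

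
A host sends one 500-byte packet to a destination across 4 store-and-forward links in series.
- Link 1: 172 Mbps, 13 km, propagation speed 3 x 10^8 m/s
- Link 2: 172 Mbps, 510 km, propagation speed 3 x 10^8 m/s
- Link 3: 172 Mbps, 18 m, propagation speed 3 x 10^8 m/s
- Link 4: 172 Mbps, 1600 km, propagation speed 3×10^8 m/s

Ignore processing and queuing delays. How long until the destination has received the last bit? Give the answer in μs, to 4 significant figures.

7170 μs

L = 500 × 8 = 4000 bits.
Transmission delay per hop = L/R = 4000/172000000 = 23.2558 μs; 4 hops → 93.0233 μs.
Propagation delays (d/s per hop): 43.3333, 1700, 0.06, 5333.33 μs; sum = 7076.73 μs.
End-to-end = 7170 μs.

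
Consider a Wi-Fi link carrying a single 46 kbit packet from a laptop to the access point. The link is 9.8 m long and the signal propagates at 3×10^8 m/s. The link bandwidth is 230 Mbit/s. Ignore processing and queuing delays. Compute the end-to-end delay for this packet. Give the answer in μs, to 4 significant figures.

200.0 μs

L = 46000 bits.
Transmission delay = L/R = 46000 / 230000000 = 200 μs.
Propagation delay = d/s = 9.8 m / 300000000 m/s = 0.0326667 μs.
Total = 200.0 μs.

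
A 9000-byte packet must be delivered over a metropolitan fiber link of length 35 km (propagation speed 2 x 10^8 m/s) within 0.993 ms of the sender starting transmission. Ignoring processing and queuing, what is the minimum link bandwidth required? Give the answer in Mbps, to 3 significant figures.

88.0 Mbps

L = 72000 bits.
Propagation delay = 35000 / 200000000 = 0.175 ms.
Transmission budget = 0.993 − 0.175 = 0.818 ms.
R ≥ L / t_tx = 72000 bits / 0.000818 s = 88.0 Mbps.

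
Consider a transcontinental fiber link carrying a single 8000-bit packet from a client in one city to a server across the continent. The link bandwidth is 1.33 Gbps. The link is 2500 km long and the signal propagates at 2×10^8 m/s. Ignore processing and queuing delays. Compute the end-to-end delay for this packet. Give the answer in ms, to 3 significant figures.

12.5 ms

Transmission delay = L/R = 8000 / 1330000000 = 0.00601504 ms.
Propagation delay = d/s = 2500000 m / 200000000 m/s = 12.5 ms.
Total = 12.5 ms.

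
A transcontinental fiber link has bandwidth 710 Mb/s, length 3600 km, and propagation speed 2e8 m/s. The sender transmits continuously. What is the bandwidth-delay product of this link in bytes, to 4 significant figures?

1598000 bytes

Propagation delay = 3600000 / 200000000 = 0.018 s.
BDP = R × t_prop = 710000000 × 0.018 = 12780000 bits.
In bytes: 12780000/8 = 1598000 bytes.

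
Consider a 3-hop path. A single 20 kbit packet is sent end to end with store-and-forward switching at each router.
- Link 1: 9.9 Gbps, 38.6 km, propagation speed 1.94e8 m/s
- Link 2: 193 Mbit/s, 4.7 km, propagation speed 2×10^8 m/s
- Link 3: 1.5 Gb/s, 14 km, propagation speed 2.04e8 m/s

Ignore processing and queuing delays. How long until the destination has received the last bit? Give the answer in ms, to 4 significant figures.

L = 20000 bits.
Transmission delays (L/R per hop): 0.0020202, 0.103627, 0.0133333 ms; sum = 0.11898 ms.
Propagation delays (d/s per hop): 0.198969, 0.0235, 0.0686275 ms; sum = 0.291097 ms.
End-to-end = 0.4101 ms.

0.4101 ms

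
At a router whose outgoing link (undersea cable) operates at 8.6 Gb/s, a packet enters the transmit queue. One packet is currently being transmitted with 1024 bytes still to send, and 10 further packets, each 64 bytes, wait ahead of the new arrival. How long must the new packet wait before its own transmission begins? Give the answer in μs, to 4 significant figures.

1.548 μs

Each queued packet: L/R = 512/8600000000 = 0.0595349 μs.
10 queued → 0.595349 μs.
Plus remaining 8192 bits of current packet: 0.952558 μs.
Queuing delay = 1.548 μs.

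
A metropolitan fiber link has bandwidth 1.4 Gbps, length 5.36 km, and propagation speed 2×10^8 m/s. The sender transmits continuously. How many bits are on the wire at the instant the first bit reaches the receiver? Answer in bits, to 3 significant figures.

37500 bits

Propagation delay = 5360 / 200000000 = 2.68e-05 s.
BDP = R × t_prop = 1400000000 × 2.68e-05 = 37520 bits.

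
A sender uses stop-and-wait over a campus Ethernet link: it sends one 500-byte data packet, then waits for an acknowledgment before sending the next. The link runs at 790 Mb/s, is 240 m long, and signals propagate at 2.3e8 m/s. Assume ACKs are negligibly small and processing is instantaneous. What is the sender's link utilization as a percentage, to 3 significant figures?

t_tx = L/R = 4000/790000000 = 5.06329e-06 s.
t_prop = 240/2.3e+08 = 1.04348e-06 s; RTT = 2.08696e-06 s.
Cycle = t_tx + RTT = 7.15025e-06 s.
Utilization = t_tx / cycle = 5.06329e-06/7.15025e-06 = 70.8 %.

70.8 %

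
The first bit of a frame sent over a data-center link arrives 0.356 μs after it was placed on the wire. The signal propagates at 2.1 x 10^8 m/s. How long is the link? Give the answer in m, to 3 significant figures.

74.8 m

d = s × t_prop = 210000000 × 3.56e-07 = 74.8 m.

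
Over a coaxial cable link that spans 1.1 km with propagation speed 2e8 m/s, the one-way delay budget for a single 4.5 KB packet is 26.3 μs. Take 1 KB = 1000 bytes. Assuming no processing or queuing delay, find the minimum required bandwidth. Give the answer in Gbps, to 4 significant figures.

1.731 Gbps

L = 36000 bits.
Propagation delay = 1100 / 200000000 = 5.5 μs.
Transmission budget = 26.3 − 5.5 = 20.8 μs.
R ≥ L / t_tx = 36000 bits / 2.08e-05 s = 1.731 Gbps.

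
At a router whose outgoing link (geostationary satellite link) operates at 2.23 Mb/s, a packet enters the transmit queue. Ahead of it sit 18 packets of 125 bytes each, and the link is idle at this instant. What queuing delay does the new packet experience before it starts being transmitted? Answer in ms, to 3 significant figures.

Each queued packet: L/R = 1000/2230000 = 0.44843 ms.
18 queued → 8.07175 ms.
Queuing delay = 8.07 ms.

8.07 ms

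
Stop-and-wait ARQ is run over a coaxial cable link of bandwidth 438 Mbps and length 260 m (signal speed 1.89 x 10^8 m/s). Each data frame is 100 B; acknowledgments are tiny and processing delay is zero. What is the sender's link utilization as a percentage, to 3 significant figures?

39.9 %

t_tx = L/R = 800/438000000 = 1.82648e-06 s.
t_prop = 260/189000000 = 1.37566e-06 s; RTT = 2.75132e-06 s.
Cycle = t_tx + RTT = 4.57781e-06 s.
Utilization = t_tx / cycle = 1.82648e-06/4.57781e-06 = 39.9 %.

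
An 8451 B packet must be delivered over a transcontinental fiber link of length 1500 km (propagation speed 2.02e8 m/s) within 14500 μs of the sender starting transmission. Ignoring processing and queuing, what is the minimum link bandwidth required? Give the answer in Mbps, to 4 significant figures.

L = 67608 bits.
Propagation delay = 1500000 / 202000000 = 7425.74 μs.
Transmission budget = 14500 − 7425.74 = 7074.26 μs.
R ≥ L / t_tx = 67608 bits / 0.00707426 s = 9.557 Mbps.

9.557 Mbps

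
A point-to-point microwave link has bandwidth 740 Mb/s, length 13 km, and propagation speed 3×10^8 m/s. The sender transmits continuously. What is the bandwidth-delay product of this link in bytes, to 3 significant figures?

4010 bytes

Propagation delay = 13000 / 300000000 = 4.33333e-05 s.
BDP = R × t_prop = 740000000 × 4.33333e-05 = 32066.7 bits.
In bytes: 32066.7/8 = 4010 bytes.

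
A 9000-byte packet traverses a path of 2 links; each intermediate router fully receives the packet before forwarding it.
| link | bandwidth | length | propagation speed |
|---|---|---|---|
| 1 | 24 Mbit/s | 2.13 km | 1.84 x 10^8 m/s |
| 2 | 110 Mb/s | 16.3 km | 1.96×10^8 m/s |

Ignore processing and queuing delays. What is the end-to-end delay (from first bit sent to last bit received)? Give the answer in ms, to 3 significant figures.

L = 9000 × 8 = 72000 bits.
Transmission delays (L/R per hop): 3, 0.654545 ms; sum = 3.65455 ms.
Propagation delays (d/s per hop): 0.0115761, 0.0831633 ms; sum = 0.0947394 ms.
End-to-end = 3.75 ms.

3.75 ms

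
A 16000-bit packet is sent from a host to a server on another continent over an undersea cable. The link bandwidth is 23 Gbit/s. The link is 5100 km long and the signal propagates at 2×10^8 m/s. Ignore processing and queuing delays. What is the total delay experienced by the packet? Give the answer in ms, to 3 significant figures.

Transmission delay = L/R = 16000 / 23000000000 = 0.000695652 ms.
Propagation delay = d/s = 5100000 m / 200000000 m/s = 25.5 ms.
Total = 25.5 ms.

25.5 ms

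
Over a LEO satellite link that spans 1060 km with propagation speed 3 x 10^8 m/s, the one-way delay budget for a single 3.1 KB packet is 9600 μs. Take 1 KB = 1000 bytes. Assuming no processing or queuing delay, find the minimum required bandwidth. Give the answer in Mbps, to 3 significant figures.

4.09 Mbps

L = 24800 bits.
Propagation delay = 1060000 / 300000000 = 3533.33 μs.
Transmission budget = 9600 − 3533.33 = 6066.67 μs.
R ≥ L / t_tx = 24800 bits / 0.00606667 s = 4.09 Mbps.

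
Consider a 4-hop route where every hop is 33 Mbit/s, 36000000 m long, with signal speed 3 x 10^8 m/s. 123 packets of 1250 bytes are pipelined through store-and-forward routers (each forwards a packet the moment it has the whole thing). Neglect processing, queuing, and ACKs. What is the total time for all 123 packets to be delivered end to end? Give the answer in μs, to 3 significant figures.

Per-hop transmission t_tx = L/R = 10000/33000000 = 303.03 μs.
Per-hop propagation t_prop = 36000000/300000000 = 120000 μs.
Pipeline fill: first packet needs 4·t_tx to clear all hops; remaining 122 packets each add one t_tx.
Total = (4+123-1)·t_tx + 4·t_prop = 126·303.03 + 4·120000 = 518000 μs.

518000 μs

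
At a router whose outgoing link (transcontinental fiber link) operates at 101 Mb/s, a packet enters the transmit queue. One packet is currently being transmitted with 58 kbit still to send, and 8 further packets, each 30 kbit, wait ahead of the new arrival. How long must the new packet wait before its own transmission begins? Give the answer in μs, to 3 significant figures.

Each queued packet: L/R = 30000/101000000 = 297.03 μs.
8 queued → 2376.24 μs.
Plus remaining 58000 bits of current packet: 574.257 μs.
Queuing delay = 2950 μs.

2950 μs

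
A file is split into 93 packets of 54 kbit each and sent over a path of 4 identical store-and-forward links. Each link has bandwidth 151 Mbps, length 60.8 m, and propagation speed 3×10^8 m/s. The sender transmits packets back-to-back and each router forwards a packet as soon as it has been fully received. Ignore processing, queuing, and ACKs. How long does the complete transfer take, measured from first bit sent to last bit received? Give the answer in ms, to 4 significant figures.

Per-hop transmission t_tx = L/R = 54000/151000000 = 0.357616 ms.
Per-hop propagation t_prop = 60.8/300000000 = 0.000202667 ms.
Pipeline fill: first packet needs 4·t_tx to clear all hops; remaining 92 packets each add one t_tx.
Total = (4+93-1)·t_tx + 4·t_prop = 96·0.357616 + 4·0.000202667 = 34.33 ms.

34.33 ms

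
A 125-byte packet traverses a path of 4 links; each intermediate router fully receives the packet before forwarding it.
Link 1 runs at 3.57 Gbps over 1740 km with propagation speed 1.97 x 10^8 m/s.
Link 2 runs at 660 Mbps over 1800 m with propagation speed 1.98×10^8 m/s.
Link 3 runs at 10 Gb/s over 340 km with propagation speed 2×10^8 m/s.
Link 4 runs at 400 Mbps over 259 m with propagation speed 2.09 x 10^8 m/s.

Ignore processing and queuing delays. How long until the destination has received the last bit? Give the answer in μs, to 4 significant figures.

L = 125 × 8 = 1000 bits.
Transmission delays (L/R per hop): 0.280112, 1.51515, 0.1, 2.5 μs; sum = 4.39526 μs.
Propagation delays (d/s per hop): 8832.49, 9.09091, 1700, 1.23923 μs; sum = 10542.8 μs.
End-to-end = 10550 μs.

10550 μs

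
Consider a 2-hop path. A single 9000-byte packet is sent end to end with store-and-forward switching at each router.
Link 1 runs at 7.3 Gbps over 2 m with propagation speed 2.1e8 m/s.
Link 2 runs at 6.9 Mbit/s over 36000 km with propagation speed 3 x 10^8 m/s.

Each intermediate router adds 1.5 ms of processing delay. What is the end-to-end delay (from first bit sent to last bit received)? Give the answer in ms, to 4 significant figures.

131.9 ms

L = 9000 × 8 = 72000 bits.
Transmission delays (L/R per hop): 0.00986301, 10.4348 ms; sum = 10.4446 ms.
Propagation delays (d/s per hop): 9.52381e-06, 120 ms; sum = 120 ms.
Processing at 1 router(s): 1 × 1.5 ms = 1.5 ms.
End-to-end = 131.9 ms.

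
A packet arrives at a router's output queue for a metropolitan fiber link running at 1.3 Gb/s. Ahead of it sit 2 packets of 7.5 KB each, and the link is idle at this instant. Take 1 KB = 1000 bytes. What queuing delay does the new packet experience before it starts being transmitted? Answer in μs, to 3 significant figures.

92.3 μs

Each queued packet: L/R = 60000/1300000000 = 46.1538 μs.
2 queued → 92.3077 μs.
Queuing delay = 92.3 μs.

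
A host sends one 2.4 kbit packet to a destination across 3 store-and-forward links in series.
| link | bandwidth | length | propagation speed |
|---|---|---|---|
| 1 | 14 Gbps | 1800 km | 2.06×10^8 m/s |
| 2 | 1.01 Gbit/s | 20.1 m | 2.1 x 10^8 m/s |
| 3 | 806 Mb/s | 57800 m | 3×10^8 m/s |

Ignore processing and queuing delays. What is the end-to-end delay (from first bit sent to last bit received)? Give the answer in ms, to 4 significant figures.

L = 2400 bits.
Transmission delays (L/R per hop): 0.000171429, 0.00237624, 0.00297767 ms; sum = 0.00552533 ms.
Propagation delays (d/s per hop): 8.73786, 9.57143e-05, 0.192667 ms; sum = 8.93063 ms.
End-to-end = 8.936 ms.

8.936 ms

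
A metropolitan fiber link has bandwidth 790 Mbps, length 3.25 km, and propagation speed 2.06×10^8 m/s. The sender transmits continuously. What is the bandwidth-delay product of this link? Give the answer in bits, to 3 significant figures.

Propagation delay = 3250 / 206000000 = 1.57767e-05 s.
BDP = R × t_prop = 790000000 × 1.57767e-05 = 12463.6 bits.

12500 bits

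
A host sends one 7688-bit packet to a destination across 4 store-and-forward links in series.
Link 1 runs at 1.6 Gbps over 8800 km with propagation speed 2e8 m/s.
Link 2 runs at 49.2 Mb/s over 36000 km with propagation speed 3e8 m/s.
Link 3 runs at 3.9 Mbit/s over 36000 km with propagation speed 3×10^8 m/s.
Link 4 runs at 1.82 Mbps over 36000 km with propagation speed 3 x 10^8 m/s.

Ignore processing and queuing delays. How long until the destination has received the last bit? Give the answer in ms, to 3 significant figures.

Transmission delays (L/R per hop): 0.004805, 0.15626, 1.97128, 4.22418 ms; sum = 6.35652 ms.
Propagation delays (d/s per hop): 44, 120, 120, 120 ms; sum = 404 ms.
End-to-end = 410 ms.

410 ms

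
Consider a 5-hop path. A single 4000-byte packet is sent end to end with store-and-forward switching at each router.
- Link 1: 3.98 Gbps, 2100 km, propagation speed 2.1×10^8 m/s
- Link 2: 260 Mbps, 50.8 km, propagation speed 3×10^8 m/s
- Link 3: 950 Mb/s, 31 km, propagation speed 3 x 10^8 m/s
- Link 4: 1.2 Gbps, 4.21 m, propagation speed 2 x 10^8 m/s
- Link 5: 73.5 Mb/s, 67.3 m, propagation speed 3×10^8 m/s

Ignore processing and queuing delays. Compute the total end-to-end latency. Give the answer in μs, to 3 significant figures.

L = 4000 × 8 = 32000 bits.
Transmission delays (L/R per hop): 8.0402, 123.077, 33.6842, 26.6667, 435.374 μs; sum = 626.842 μs.
Propagation delays (d/s per hop): 10000, 169.333, 103.333, 0.02105, 0.224333 μs; sum = 10272.9 μs.
End-to-end = 10900 μs.

10900 μs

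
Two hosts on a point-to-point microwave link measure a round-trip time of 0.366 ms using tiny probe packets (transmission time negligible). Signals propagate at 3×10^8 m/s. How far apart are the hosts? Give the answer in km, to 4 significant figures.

One-way propagation = RTT/2 = 0.183 ms.
d = s × t = 300000000 × 0.000183 = 54.90 km.

54.90 km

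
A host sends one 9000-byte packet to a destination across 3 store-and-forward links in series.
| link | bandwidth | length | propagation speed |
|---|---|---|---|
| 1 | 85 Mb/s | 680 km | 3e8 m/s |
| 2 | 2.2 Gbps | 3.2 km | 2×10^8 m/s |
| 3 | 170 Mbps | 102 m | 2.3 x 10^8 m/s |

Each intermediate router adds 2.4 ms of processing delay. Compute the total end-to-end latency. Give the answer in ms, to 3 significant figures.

8.39 ms

L = 9000 × 8 = 72000 bits.
Transmission delays (L/R per hop): 0.847059, 0.0327273, 0.423529 ms; sum = 1.30332 ms.
Propagation delays (d/s per hop): 2.26667, 0.016, 0.000443478 ms; sum = 2.28311 ms.
Processing at 2 router(s): 2 × 2.4 ms = 4.8 ms.
End-to-end = 8.39 ms.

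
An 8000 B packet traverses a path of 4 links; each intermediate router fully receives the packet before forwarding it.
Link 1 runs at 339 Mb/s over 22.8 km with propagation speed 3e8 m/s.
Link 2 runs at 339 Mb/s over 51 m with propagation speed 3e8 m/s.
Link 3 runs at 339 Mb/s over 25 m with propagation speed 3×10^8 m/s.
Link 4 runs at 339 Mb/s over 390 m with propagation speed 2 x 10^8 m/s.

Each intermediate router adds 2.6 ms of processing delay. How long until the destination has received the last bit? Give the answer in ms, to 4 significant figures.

L = 8000 × 8 = 64000 bits.
Transmission delay per hop = L/R = 64000/339000000 = 0.188791 ms; 4 hops → 0.755162 ms.
Propagation delays (d/s per hop): 0.076, 0.00017, 8.33333e-05, 0.00195 ms; sum = 0.0782033 ms.
Processing at 3 router(s): 3 × 2.6 ms = 7.8 ms.
End-to-end = 8.633 ms.

8.633 ms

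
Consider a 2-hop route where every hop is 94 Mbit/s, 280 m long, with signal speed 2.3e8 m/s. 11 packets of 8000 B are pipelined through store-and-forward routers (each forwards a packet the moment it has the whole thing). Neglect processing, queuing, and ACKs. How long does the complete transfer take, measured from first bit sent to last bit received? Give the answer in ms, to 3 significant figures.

8.17 ms

Per-hop transmission t_tx = L/R = 64000/94000000 = 0.680851 ms.
Per-hop propagation t_prop = 280/2.3e+08 = 0.00121739 ms.
Pipeline fill: first packet needs 2·t_tx to clear all hops; remaining 10 packets each add one t_tx.
Total = (2+11-1)·t_tx + 2·t_prop = 12·0.680851 + 2·0.00121739 = 8.17 ms.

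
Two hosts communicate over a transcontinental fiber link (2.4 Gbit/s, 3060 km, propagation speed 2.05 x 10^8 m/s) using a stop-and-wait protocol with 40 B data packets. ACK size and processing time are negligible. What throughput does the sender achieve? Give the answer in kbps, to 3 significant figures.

t_tx = L/R = 320/2400000000 = 1.33333e-07 s.
t_prop = 3060000/2.05e+08 = 0.0149268 s; RTT = 0.0298537 s.
Cycle = t_tx + RTT = 0.0298538 s.
Throughput = L / cycle = 320 / 0.0298538 = 10.7 kbps.

10.7 kbps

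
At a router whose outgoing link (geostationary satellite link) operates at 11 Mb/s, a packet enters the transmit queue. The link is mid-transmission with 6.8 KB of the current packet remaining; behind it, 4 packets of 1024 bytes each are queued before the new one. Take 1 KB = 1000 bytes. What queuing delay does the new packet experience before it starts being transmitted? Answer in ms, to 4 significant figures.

7.924 ms

Each queued packet: L/R = 8192/11000000 = 0.744727 ms.
4 queued → 2.97891 ms.
Plus remaining 54400 bits of current packet: 4.94545 ms.
Queuing delay = 7.924 ms.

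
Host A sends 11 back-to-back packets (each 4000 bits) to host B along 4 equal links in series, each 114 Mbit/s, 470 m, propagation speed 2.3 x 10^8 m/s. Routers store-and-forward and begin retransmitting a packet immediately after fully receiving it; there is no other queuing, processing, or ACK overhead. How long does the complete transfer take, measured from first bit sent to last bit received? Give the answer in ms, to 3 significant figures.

Per-hop transmission t_tx = L/R = 4000/114000000 = 0.0350877 ms.
Per-hop propagation t_prop = 470/2.3e+08 = 0.00204348 ms.
Pipeline fill: first packet needs 4·t_tx to clear all hops; remaining 10 packets each add one t_tx.
Total = (4+11-1)·t_tx + 4·t_prop = 14·0.0350877 + 4·0.00204348 = 0.499 ms.

0.499 ms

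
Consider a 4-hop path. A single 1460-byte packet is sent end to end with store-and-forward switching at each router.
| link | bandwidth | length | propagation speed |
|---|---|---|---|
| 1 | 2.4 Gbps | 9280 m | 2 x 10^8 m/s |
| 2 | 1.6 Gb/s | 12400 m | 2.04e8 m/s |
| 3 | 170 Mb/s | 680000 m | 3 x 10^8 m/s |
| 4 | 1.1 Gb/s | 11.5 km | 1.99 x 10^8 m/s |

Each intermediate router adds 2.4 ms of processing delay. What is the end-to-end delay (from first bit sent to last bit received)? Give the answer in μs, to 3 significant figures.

9720 μs

L = 1460 × 8 = 11680 bits.
Transmission delays (L/R per hop): 4.86667, 7.3, 68.7059, 10.6182 μs; sum = 91.4907 μs.
Propagation delays (d/s per hop): 46.4, 60.7843, 2266.67, 57.7889 μs; sum = 2431.64 μs.
Processing at 3 router(s): 3 × 2.4 ms = 7200 μs.
End-to-end = 9720 μs.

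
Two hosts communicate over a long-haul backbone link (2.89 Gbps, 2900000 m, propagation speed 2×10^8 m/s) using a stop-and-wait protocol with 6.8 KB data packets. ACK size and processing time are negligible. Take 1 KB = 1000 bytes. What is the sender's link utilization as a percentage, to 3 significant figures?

0.0649 %

t_tx = L/R = 54400/2890000000 = 1.88235e-05 s.
t_prop = 2900000/200000000 = 0.0145 s; RTT = 0.029 s.
Cycle = t_tx + RTT = 0.0290188 s.
Utilization = t_tx / cycle = 1.88235e-05/0.0290188 = 0.0649 %.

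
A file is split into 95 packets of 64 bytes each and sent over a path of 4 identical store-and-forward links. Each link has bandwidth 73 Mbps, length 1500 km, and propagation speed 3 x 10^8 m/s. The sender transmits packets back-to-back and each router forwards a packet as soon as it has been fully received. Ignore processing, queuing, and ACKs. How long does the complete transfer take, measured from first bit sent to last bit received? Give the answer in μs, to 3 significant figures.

20700 μs

Per-hop transmission t_tx = L/R = 512/73000000 = 7.0137 μs.
Per-hop propagation t_prop = 1500000/300000000 = 5000 μs.
Pipeline fill: first packet needs 4·t_tx to clear all hops; remaining 94 packets each add one t_tx.
Total = (4+95-1)·t_tx + 4·t_prop = 98·7.0137 + 4·5000 = 20700 μs.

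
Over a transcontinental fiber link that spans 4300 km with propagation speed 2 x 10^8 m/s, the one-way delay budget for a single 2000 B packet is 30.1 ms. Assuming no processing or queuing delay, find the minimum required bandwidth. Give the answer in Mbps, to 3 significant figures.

L = 16000 bits.
Propagation delay = 4300000 / 200000000 = 21.5 ms.
Transmission budget = 30.1 − 21.5 = 8.6 ms.
R ≥ L / t_tx = 16000 bits / 0.0086 s = 1.86 Mbps.

1.86 Mbps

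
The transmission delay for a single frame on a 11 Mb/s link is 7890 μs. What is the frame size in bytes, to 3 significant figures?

L = R × t_tx = 11000000 b/s × 0.00789 s = 86790 bits.
In bytes: 86790 / 8 = 10800 bytes.

10800 bytes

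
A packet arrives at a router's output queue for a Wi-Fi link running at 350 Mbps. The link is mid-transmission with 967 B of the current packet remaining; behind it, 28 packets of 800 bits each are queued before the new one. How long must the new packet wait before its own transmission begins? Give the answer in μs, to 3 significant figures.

Each queued packet: L/R = 800/350000000 = 2.28571 μs.
28 queued → 64 μs.
Plus remaining 7736 bits of current packet: 22.1029 μs.
Queuing delay = 86.1 μs.

86.1 μs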